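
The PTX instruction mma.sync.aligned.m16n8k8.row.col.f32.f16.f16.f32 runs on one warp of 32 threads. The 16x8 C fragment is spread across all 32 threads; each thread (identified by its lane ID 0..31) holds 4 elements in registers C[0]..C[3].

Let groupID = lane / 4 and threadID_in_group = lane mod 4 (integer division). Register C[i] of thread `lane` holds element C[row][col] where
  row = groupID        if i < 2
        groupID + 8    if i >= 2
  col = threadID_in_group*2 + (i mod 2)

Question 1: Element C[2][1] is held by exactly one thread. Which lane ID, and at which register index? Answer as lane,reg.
r=2→G=2,rhi=0  c=1→T=0,p=1
L=2*4+0=8  i=0*2+1=1

8,1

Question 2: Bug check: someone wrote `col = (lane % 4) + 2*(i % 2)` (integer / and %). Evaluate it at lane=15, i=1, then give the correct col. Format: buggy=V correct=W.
`(lane % 4) + 2*(i % 2)`[15,1]⇒5
15: gr=3,th=3
[1] (3+0,3*2+1) = (3,7)
col: 5 vs 7

buggy=5 correct=7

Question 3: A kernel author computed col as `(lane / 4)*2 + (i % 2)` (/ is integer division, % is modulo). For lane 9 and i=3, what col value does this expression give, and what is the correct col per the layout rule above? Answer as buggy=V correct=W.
`(lane / 4)*2 + (i % 2)`[9,3]->5
lane 9->9/4=2, 9 mod 4=1
i=3  r:2+8->10  c:2·1+1->3
col: 5 vs 3

buggy=5 correct=3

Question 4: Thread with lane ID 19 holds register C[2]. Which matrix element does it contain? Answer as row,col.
12,6

lane 19: gid=4 (19/4), tid=3 (19%4)
i=2: r=4+8=12, c=3*2+0=6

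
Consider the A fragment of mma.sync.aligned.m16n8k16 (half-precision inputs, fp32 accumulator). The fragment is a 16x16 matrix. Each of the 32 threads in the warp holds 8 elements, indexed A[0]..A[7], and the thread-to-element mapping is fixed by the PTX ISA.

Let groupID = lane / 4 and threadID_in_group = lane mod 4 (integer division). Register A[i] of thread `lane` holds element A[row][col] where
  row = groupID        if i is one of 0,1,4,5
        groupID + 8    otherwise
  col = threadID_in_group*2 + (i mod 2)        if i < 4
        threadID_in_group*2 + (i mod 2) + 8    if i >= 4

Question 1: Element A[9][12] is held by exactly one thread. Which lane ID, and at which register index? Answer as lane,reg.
r=9->g=1,rb=1  c=12->cb=1,t=2,b0=0
L=1*4+2=6  i=1*4+1*2+0=6

6,6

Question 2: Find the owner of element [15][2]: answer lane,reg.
29,2

r=15→G=7,rhi=1  c=2→chi=0,T=1,p=0
L=7*4+1=29  i=0*4+1*2+0=2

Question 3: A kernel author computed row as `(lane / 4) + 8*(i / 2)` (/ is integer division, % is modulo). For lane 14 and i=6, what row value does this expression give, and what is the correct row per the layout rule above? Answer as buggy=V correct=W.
buggy=27 correct=11

`(lane / 4) + 8*(i / 2)`[14,6]=>27
lane 14=>14/4=3, 14 mod 4=2
i=6  r:3+8=>11  c:2·2+0+8=>12
row: 27 vs 11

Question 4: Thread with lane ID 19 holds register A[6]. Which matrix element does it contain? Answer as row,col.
12,14

19: gid=4,tid=3
[6] (4+8,3*2+0+8) = (12,14)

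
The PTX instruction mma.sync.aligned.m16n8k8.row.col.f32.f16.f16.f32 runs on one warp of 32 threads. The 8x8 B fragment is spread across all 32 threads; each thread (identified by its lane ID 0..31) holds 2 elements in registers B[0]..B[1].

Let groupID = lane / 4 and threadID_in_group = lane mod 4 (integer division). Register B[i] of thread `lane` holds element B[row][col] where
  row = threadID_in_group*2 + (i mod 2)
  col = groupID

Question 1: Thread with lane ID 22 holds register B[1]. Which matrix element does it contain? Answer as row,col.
5,5

lane 22→22/4=5, 22 mod 4=2
i=1  r:2·2+1→5  c:5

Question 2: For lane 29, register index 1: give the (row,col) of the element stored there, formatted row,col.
3,7

29: G=7,T=1
[1] (1*2+1,7) = (3,7)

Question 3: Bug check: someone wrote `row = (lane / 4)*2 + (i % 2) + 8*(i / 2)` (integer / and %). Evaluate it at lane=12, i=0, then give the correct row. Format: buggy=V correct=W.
buggy=6 correct=0

`(lane / 4)*2 + (i % 2) + 8*(i / 2)`[12,0]=>6
lane 12: grp=3 (12/4), tig=0 (12%4)
i=0: r=0*2+0=0, c=grp=3
row: 6 vs 0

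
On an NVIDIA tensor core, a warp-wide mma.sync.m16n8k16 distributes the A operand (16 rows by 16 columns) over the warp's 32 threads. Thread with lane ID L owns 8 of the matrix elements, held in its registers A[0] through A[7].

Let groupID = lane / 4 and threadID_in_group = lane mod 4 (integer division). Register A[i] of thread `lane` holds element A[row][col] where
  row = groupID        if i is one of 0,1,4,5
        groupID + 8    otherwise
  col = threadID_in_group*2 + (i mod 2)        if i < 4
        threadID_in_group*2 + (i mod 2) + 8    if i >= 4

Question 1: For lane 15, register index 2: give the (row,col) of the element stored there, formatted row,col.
11,6

lane 15->15/4=3, 15 mod 4=3
i=2  r:3+8->11  c:2·3+0+0->6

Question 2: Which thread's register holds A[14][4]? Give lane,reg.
26,2

r: 14->gid=6,r8=1  c: 4->c8=0,tid=2,i&1=0
L=6*4+2=26  i=0*4+1*2+0=2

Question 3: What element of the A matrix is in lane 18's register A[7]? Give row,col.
12,13

lane 18⇒18/4=4, 18 mod 4=2
i=7  r:4+8⇒12  c:2·2+1+8⇒13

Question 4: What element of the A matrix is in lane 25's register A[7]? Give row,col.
25: G=6,T=1
[7] (6+8,1*2+1+8) = (14,11)

14,11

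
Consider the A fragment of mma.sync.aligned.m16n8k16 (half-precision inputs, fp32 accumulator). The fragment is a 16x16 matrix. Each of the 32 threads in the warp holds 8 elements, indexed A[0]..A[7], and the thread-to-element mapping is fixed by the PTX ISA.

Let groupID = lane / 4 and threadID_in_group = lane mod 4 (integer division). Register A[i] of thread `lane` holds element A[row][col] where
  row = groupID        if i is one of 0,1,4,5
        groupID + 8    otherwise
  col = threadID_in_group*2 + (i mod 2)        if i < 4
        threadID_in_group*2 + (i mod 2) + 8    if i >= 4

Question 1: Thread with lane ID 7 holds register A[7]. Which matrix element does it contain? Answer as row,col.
L=7=>grp=7>>2=1, tig=7&3=3
[7]=>row 1+8=9  col 3·2+1+8=15

9,15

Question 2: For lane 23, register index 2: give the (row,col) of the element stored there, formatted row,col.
13,6

lane 23: grp=5 (23/4), tig=3 (23%4)
i=2: r=5+8=13, c=3*2+0+0=6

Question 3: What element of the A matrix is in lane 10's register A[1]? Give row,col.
2,5

L=10=>grp=10>>2=2, tig=10&3=2
[1]=>row 2+0=2  col 2·2+1+0=5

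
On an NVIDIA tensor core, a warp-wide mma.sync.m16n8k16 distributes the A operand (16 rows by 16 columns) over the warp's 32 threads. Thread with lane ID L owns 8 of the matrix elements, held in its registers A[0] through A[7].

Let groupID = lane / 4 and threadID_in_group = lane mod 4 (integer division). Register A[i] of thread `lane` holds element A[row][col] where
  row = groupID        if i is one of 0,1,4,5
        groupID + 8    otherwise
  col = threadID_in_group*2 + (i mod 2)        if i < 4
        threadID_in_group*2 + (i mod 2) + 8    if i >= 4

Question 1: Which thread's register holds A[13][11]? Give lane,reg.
r=13->g=5,rb=1  c=11->cb=1,t=1,b0=1
L=5*4+1=21  i=1*4+1*2+1=7

21,7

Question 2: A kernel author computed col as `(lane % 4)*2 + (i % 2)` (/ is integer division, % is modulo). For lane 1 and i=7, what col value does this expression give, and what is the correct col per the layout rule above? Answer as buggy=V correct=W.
`(lane % 4)*2 + (i % 2)`[1,7]=>3
1: grp=0,tig=1
[7] (0+8,1*2+1+8) = (8,11)
col: 3 vs 11

buggy=3 correct=11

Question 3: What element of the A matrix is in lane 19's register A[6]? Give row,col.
12,14

lane 19: gr=4 (19/4), th=3 (19%4)
i=6: r=4+8=12, c=3*2+0+8=14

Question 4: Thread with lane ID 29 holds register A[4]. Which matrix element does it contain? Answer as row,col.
7,10

L=29->gid=29>>2=7, tid=29&3=1
[4]->row 7+0=7  col 1·2+0+8=10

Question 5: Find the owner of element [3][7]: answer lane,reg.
15,1

r: 3->gid=3,r8=0  c: 7->c8=0,tid=3,i&1=1
L=3*4+3=15  i=0*4+0*2+1=1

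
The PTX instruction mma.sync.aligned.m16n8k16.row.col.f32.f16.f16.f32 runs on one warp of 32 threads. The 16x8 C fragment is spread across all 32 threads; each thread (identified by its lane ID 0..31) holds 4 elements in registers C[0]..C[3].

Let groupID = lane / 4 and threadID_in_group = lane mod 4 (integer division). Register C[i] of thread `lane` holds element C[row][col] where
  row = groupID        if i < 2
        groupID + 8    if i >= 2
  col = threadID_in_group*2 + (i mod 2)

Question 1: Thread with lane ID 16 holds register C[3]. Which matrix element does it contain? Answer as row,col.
L=16->gid=16>>2=4, tid=16&3=0
[3]->row 4+8=12  col 0·2+1=1

12,1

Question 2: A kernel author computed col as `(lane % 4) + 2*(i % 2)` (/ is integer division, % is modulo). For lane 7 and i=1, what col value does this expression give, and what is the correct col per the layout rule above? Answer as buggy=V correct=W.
`(lane % 4) + 2*(i % 2)`[7,1]⇒5
L=7⇒gr=7>>2=1, th=7&3=3
[1]⇒row 1+0=1  col 3·2+1=7
col: 5 vs 7

buggy=5 correct=7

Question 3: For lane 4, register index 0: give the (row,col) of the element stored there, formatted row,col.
4: gid=1,tid=0
[0] (1+0,0*2+0) = (1,0)

1,0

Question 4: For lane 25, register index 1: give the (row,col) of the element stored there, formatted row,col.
6,3

lane 25⇒25/4=6, 25 mod 4=1
i=1  r:6+0⇒6  c:2·1+1⇒3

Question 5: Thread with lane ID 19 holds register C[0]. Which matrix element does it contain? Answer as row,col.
L=19->g=19>>2=4, t=19&3=3
[0]->row 4+0=4  col 3·2+0=6

4,6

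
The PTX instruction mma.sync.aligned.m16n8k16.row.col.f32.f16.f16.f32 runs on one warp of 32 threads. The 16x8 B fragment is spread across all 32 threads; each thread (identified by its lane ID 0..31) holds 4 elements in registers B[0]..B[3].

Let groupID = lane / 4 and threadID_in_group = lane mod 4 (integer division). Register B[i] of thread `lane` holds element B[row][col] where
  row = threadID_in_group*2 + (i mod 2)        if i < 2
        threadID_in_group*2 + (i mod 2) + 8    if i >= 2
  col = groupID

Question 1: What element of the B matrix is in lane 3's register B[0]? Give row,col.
6,0

3: G=0,T=3
[0] (3*2+0+0,0) = (6,0)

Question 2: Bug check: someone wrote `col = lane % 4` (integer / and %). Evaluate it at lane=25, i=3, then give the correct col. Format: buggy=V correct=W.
buggy=1 correct=6

`lane % 4`[25,3]→1
lane 25: G=6 (25/4), T=1 (25%4)
i=3: r=1*2+1+8=11, c=G=6
col: 1 vs 6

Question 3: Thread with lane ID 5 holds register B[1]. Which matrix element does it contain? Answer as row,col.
lane 5->5/4=1, 5 mod 4=1
i=1  r:2·1+1+0->3  c:1

3,1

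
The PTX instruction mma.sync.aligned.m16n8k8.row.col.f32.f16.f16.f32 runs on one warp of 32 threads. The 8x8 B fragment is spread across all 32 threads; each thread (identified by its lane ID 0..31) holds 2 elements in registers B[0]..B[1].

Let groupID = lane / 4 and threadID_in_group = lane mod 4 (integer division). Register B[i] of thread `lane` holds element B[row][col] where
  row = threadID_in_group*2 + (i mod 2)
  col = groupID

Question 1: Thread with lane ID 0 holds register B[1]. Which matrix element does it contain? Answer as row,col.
lane 0→0/4=0, 0 mod 4=0
i=1  r:2·0+1→1  c:0

1,0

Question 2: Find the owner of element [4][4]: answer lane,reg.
c=4->g=4  r=4->t=2,b0=0
L=4*4+2=18  i=0=0

18,0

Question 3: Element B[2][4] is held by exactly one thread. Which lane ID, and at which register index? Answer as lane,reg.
17,0

c:4=>grp=4  r:2=>tig=1,lo=0
L=4*4+1=17  i=0=0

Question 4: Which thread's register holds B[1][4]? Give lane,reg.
c=4→G=4  r=1→T=0,p=1
L=4*4+0=16  i=1=1

16,1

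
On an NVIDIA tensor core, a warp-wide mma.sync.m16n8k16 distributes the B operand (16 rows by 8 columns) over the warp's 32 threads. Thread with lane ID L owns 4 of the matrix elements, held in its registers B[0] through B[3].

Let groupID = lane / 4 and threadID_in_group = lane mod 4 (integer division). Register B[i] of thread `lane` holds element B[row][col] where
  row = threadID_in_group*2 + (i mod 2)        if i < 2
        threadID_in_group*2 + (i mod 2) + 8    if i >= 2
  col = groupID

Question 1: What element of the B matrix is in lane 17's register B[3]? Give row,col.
lane 17->17/4=4, 17 mod 4=1
i=3  r:2·1+1+8->11  c:4

11,4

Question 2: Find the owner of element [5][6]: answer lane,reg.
26,1

c: 6->gid=6  r: 5->r8=0,tid=2,i&1=1
L=6*4+2=26  i=0*2+1=1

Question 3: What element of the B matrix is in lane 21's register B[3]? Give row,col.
11,5

lane 21->21/4=5, 21 mod 4=1
i=3  r:2·1+1+8->11  c:5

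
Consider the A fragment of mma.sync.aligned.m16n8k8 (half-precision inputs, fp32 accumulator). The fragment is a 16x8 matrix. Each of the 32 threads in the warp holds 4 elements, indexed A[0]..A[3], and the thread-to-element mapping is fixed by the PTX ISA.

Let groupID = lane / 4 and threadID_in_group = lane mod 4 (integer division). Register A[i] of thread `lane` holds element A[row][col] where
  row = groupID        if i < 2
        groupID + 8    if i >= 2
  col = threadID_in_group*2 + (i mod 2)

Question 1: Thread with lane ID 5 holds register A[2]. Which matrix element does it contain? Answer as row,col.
lane 5⇒5/4=1, 5 mod 4=1
i=2  r:1+8⇒9  c:2·1+0⇒2

9,2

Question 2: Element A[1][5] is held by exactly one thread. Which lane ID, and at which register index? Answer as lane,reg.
6,1

r: 1->gid=1,r8=0  c: 5->tid=2,i&1=1
L=1*4+2=6  i=0*2+1=1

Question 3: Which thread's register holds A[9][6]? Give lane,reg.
7,2

r=9→G=1,rhi=1  c=6→T=3,p=0
L=1*4+3=7  i=1*2+0=2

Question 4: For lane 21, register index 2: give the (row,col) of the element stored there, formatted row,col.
lane 21⇒21/4=5, 21 mod 4=1
i=2  r:5+8⇒13  c:2·1+0⇒2

13,2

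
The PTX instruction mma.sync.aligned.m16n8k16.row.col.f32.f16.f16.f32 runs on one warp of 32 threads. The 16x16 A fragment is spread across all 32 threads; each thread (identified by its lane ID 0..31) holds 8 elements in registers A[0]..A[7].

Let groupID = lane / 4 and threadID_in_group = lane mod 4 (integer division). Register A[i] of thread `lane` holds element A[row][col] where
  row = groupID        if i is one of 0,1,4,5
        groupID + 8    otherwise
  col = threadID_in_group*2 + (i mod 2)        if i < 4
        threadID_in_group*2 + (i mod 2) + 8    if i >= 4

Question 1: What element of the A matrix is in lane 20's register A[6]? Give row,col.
20: gr=5,th=0
[6] (5+8,0*2+0+8) = (13,8)

13,8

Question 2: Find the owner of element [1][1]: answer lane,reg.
4,1

r: 1->gid=1,r8=0  c: 1->c8=0,tid=0,i&1=1
L=1*4+0=4  i=0*4+0*2+1=1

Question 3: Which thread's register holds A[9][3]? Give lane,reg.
5,3

r=9->g=1,rb=1  c=3->cb=0,t=1,b0=1
L=1*4+1=5  i=0*4+1*2+1=3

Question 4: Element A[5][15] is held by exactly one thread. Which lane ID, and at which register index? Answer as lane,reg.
23,5

r: 5->gid=5,r8=0  c: 15->c8=1,tid=3,i&1=1
L=5*4+3=23  i=1*4+0*2+1=5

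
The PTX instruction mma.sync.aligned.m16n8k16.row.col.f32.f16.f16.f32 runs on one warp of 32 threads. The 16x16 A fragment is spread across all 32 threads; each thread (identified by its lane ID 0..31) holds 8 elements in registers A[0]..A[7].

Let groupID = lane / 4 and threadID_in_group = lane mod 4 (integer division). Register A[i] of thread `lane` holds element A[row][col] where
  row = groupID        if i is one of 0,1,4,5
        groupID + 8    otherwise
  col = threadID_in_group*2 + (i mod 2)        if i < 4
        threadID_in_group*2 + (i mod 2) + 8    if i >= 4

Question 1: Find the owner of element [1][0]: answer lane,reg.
r=1->g=1,rb=0  c=0->cb=0,t=0,b0=0
L=1*4+0=4  i=0*4+0*2+0=0

4,0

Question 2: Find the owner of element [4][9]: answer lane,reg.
r:4=>grp=4,rB=0  c:9=>cB=1,tig=0,lo=1
L=4*4+0=16  i=1*4+0*2+1=5

16,5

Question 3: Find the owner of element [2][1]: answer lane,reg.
r=2⇒gr=2,Rb=0  c=1⇒Cb=0,th=0,odd=1
L=2*4+0=8  i=0*4+0*2+1=1

8,1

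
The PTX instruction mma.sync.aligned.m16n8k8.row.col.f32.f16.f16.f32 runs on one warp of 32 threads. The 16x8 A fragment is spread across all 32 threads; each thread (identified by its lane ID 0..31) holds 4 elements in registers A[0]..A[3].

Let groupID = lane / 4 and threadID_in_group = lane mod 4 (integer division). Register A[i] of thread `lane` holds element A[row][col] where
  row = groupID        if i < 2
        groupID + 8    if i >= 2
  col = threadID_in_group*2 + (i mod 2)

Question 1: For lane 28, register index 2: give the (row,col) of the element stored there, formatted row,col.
15,0

lane 28⇒28/4=7, 28 mod 4=0
i=2  r:7+8⇒15  c:2·0+0⇒0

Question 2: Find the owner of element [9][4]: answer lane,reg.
6,2

r: 9->gid=1,r8=1  c: 4->tid=2,i&1=0
L=1*4+2=6  i=1*2+0=2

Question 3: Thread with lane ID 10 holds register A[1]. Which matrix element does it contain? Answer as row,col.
2,5

L=10->gid=10>>2=2, tid=10&3=2
[1]->row 2+0=2  col 2·2+1=5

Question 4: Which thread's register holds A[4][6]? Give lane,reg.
19,0

r=4⇒gr=4,Rb=0  c=6⇒th=3,odd=0
L=4*4+3=19  i=0*2+0=0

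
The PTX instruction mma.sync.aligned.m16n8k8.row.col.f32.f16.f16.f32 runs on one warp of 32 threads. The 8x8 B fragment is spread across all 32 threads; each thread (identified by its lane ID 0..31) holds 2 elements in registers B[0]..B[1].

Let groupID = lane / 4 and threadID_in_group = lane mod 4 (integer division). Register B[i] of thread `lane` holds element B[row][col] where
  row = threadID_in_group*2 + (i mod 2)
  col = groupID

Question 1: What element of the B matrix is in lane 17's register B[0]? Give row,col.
lane 17: g=4 (17/4), t=1 (17%4)
i=0: r=1*2+0=2, c=g=4

2,4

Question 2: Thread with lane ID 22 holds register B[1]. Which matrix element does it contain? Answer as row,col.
5,5

lane 22->22/4=5, 22 mod 4=2
i=1  r:2·2+1->5  c:5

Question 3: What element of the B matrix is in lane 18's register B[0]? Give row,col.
4,4

lane 18→18/4=4, 18 mod 4=2
i=0  r:2·2+0→4  c:4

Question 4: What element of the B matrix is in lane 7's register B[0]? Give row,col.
6,1

lane 7: g=1 (7/4), t=3 (7%4)
i=0: r=3*2+0=6, c=g=1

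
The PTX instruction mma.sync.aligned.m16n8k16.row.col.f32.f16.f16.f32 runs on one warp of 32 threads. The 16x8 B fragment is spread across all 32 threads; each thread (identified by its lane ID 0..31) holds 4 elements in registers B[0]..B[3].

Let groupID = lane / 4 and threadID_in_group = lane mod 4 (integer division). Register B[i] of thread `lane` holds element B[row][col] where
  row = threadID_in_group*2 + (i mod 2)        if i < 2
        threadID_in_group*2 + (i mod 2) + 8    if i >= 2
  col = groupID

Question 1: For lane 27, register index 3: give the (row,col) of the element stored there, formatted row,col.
lane 27=>27/4=6, 27 mod 4=3
i=3  r:2·3+1+8=>15  c:6

15,6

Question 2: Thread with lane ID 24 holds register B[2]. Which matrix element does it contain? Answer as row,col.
24: grp=6,tig=0
[2] (0*2+0+8,6) = (8,6)

8,6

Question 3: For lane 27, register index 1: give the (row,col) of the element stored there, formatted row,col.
7,6

lane 27: grp=6 (27/4), tig=3 (27%4)
i=1: r=3*2+1+0=7, c=grp=6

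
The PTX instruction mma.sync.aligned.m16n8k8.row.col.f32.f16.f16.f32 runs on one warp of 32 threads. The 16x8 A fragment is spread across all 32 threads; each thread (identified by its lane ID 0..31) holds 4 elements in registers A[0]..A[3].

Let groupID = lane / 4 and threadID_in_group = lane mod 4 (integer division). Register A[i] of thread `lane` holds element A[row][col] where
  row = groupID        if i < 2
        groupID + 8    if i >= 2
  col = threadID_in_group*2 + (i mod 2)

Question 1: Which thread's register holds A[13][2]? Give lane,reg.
r:13=>grp=5,rB=1  c:2=>tig=1,lo=0
L=5*4+1=21  i=1*2+0=2

21,2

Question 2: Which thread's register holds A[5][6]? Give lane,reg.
23,0

r:5=>grp=5,rB=0  c:6=>tig=3,lo=0
L=5*4+3=23  i=0*2+0=0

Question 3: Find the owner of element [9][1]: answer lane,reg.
r=9→G=1,rhi=1  c=1→T=0,p=1
L=1*4+0=4  i=1*2+1=3

4,3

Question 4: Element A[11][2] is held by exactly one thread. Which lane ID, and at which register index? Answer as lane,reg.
r=11→G=3,rhi=1  c=2→T=1,p=0
L=3*4+1=13  i=1*2+0=2

13,2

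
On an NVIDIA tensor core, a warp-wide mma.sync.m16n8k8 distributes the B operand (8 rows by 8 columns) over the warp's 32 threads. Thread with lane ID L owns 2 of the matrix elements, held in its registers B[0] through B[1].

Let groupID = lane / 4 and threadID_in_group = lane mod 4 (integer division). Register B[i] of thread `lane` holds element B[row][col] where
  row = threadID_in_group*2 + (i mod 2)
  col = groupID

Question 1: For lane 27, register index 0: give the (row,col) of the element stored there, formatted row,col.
lane 27: g=6 (27/4), t=3 (27%4)
i=0: r=3*2+0=6, c=g=6

6,6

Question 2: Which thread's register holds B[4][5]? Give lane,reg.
22,0

c=5->g=5  r=4->t=2,b0=0
L=5*4+2=22  i=0=0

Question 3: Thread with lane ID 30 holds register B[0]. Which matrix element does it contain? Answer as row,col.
4,7

30: grp=7,tig=2
[0] (2*2+0,7) = (4,7)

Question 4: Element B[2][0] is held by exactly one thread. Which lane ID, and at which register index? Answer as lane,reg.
1,0

c=0⇒gr=0  r=2⇒th=1,odd=0
L=0*4+1=1  i=0=0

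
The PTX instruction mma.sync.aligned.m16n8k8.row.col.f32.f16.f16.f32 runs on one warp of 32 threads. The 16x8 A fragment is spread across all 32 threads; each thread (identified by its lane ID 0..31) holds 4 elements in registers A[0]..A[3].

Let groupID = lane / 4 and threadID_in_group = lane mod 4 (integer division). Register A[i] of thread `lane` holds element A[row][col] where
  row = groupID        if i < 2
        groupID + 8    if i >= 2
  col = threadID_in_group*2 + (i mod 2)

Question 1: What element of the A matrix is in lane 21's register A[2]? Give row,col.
13,2

L=21->g=21>>2=5, t=21&3=1
[2]->row 5+8=13  col 1·2+0=2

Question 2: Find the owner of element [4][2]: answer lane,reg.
r:4=>grp=4,rB=0  c:2=>tig=1,lo=0
L=4*4+1=17  i=0*2+0=0

17,0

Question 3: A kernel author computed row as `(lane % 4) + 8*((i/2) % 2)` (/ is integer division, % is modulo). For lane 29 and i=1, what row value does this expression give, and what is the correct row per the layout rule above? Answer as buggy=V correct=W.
buggy=1 correct=7

`(lane % 4) + 8*((i/2) % 2)`[29,1]⇒1
lane 29⇒29/4=7, 29 mod 4=1
i=1  r:7+0⇒7  c:2·1+1⇒3
row: 1 vs 7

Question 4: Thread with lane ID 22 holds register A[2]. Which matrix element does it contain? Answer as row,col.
13,4

22: G=5,T=2
[2] (5+8,2*2+0) = (13,4)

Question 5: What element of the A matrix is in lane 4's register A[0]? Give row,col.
1,0

4: G=1,T=0
[0] (1+0,0*2+0) = (1,0)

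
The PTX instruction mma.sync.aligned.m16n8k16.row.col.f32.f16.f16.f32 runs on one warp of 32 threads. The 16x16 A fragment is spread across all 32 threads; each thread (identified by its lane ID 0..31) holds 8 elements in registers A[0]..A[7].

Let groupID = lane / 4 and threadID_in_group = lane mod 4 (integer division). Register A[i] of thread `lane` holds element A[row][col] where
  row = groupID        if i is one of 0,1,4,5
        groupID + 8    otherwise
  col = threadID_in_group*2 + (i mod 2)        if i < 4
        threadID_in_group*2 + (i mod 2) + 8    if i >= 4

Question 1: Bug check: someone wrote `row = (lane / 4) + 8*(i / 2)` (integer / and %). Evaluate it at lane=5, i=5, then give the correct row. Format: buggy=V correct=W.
buggy=17 correct=1

`(lane / 4) + 8*(i / 2)`[5,5]→17
lane 5→5/4=1, 5 mod 4=1
i=5  r:1+0→1  c:2·1+1+8→11
row: 17 vs 1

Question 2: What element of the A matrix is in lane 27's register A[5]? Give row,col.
6,15

lane 27⇒27/4=6, 27 mod 4=3
i=5  r:6+0⇒6  c:2·3+1+8⇒15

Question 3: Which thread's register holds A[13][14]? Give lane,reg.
r: 13->gid=5,r8=1  c: 14->c8=1,tid=3,i&1=0
L=5*4+3=23  i=1*4+1*2+0=6

23,6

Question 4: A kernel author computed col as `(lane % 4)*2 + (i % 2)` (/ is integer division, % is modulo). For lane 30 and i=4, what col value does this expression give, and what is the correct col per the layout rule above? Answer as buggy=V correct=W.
buggy=4 correct=12

`(lane % 4)*2 + (i % 2)`[30,4]=>4
30: grp=7,tig=2
[4] (7+0,2*2+0+8) = (7,12)
col: 4 vs 12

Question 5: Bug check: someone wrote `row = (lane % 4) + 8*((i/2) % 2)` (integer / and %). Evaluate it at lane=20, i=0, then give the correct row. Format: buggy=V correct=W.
buggy=0 correct=5

`(lane % 4) + 8*((i/2) % 2)`[20,0]⇒0
L=20⇒gr=20>>2=5, th=20&3=0
[0]⇒row 5+0=5  col 0·2+0+0=0
row: 0 vs 5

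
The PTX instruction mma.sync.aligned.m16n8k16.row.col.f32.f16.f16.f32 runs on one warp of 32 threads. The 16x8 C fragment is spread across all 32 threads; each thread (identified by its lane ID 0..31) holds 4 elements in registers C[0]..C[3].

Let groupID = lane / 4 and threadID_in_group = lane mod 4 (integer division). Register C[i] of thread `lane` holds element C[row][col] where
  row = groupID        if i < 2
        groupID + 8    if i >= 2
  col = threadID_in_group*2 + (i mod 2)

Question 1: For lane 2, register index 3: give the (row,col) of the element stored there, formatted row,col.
8,5

lane 2: gid=0 (2/4), tid=2 (2%4)
i=3: r=0+8=8, c=2*2+1=5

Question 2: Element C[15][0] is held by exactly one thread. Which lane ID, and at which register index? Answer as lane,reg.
r: 15->gid=7,r8=1  c: 0->tid=0,i&1=0
L=7*4+0=28  i=1*2+0=2

28,2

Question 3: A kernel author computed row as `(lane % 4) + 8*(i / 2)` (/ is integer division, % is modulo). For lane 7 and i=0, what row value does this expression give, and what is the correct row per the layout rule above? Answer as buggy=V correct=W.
buggy=3 correct=1

`(lane % 4) + 8*(i / 2)`[7,0]->3
7: gid=1,tid=3
[0] (1+0,3*2+0) = (1,6)
row: 3 vs 1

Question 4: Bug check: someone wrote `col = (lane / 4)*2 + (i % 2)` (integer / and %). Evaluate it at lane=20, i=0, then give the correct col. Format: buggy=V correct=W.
`(lane / 4)*2 + (i % 2)`[20,0]->10
L=20->gid=20>>2=5, tid=20&3=0
[0]->row 5+0=5  col 0·2+0=0
col: 10 vs 0

buggy=10 correct=0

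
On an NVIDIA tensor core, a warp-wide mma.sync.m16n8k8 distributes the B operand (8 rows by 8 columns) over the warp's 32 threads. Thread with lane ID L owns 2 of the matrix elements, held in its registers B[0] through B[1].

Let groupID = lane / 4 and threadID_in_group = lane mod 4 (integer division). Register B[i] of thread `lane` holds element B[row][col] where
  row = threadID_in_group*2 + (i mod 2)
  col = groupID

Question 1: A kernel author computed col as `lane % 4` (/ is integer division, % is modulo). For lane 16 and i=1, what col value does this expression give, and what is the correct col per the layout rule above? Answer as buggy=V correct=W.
buggy=0 correct=4

`lane % 4`[16,1]⇒0
lane 16: gr=4 (16/4), th=0 (16%4)
i=1: r=0*2+1=1, c=gr=4
col: 0 vs 4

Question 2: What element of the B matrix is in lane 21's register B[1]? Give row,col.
L=21=>grp=21>>2=5, tig=21&3=1
[1]=>row 1·2+1=3  col grp=5

3,5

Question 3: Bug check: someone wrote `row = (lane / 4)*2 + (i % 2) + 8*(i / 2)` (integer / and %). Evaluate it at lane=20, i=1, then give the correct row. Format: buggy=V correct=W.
buggy=11 correct=1

`(lane / 4)*2 + (i % 2) + 8*(i / 2)`[20,1]->11
L=20->gid=20>>2=5, tid=20&3=0
[1]->row 0·2+1=1  col gid=5
row: 11 vs 1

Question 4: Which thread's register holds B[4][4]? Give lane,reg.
c:4=>grp=4  r:4=>tig=2,lo=0
L=4*4+2=18  i=0=0

18,0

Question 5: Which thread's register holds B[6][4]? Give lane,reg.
c:4=>grp=4  r:6=>tig=3,lo=0
L=4*4+3=19  i=0=0

19,0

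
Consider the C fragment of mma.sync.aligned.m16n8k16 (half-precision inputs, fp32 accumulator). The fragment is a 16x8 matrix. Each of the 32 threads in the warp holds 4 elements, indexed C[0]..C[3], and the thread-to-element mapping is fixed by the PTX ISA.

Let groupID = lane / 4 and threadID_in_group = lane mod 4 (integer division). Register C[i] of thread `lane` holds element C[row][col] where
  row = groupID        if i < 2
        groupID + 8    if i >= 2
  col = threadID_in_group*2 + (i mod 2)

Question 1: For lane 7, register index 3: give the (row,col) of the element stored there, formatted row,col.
9,7

lane 7->7/4=1, 7 mod 4=3
i=3  r:1+8->9  c:2·3+1->7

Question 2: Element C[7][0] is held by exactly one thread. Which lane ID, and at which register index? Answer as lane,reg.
r: 7->gid=7,r8=0  c: 0->tid=0,i&1=0
L=7*4+0=28  i=0*2+0=0

28,0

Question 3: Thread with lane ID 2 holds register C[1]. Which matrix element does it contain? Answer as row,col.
0,5

lane 2=>2/4=0, 2 mod 4=2
i=1  r:0+0=>0  c:2·2+1=>5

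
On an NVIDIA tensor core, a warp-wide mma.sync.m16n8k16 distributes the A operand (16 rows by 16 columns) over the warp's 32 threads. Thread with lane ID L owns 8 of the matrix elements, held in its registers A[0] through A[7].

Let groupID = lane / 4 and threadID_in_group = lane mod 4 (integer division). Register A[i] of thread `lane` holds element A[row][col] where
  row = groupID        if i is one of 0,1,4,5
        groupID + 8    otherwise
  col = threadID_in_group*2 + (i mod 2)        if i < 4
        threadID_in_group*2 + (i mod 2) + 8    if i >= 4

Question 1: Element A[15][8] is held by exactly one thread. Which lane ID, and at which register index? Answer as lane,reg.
28,6

r:15=>grp=7,rB=1  c:8=>cB=1,tig=0,lo=0
L=7*4+0=28  i=1*4+1*2+0=6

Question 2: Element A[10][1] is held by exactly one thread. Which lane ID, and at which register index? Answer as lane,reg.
r=10⇒gr=2,Rb=1  c=1⇒Cb=0,th=0,odd=1
L=2*4+0=8  i=0*4+1*2+1=3

8,3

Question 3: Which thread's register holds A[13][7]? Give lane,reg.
23,3

r=13->g=5,rb=1  c=7->cb=0,t=3,b0=1
L=5*4+3=23  i=0*4+1*2+1=3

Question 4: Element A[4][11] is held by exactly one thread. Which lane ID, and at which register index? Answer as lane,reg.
r:4=>grp=4,rB=0  c:11=>cB=1,tig=1,lo=1
L=4*4+1=17  i=1*4+0*2+1=5

17,5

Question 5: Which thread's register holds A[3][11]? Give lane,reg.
r=3⇒gr=3,Rb=0  c=11⇒Cb=1,th=1,odd=1
L=3*4+1=13  i=1*4+0*2+1=5

13,5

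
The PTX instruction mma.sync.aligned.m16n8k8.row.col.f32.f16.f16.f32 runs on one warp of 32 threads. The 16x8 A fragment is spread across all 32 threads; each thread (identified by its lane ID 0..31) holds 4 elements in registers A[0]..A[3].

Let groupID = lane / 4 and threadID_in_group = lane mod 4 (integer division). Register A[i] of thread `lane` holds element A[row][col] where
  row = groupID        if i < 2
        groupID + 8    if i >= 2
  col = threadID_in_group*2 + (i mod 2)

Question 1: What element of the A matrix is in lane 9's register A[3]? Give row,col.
10,3

lane 9=>9/4=2, 9 mod 4=1
i=3  r:2+8=>10  c:2·1+1=>3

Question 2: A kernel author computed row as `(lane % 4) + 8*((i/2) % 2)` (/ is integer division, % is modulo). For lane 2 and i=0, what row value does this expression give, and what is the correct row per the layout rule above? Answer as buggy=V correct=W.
buggy=2 correct=0

`(lane % 4) + 8*((i/2) % 2)`[2,0]⇒2
lane 2: gr=0 (2/4), th=2 (2%4)
i=0: r=0+0=0, c=2*2+0=4
row: 2 vs 0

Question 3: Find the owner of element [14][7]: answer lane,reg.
27,3

r=14->g=6,rb=1  c=7->t=3,b0=1
L=6*4+3=27  i=1*2+1=3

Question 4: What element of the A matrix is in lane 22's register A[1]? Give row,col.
lane 22⇒22/4=5, 22 mod 4=2
i=1  r:5+0⇒5  c:2·2+1⇒5

5,5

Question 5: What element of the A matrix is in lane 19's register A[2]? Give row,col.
L=19→G=19>>2=4, T=19&3=3
[2]→row 4+8=12  col 3·2+0=6

12,6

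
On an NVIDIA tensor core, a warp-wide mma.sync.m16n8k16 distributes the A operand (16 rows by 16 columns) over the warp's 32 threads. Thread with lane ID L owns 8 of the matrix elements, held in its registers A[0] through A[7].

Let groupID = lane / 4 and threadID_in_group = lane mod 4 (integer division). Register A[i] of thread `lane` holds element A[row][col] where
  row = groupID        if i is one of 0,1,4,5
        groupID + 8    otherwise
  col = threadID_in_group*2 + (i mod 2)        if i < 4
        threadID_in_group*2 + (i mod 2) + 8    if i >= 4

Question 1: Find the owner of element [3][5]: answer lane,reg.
14,1

r=3→G=3,rhi=0  c=5→chi=0,T=2,p=1
L=3*4+2=14  i=0*4+0*2+1=1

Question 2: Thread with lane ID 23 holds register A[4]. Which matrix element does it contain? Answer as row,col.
lane 23->23/4=5, 23 mod 4=3
i=4  r:5+0->5  c:2·3+0+8->14

5,14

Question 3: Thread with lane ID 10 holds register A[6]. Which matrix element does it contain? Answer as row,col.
10: G=2,T=2
[6] (2+8,2*2+0+8) = (10,12)

10,12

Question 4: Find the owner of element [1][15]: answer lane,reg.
7,5

r=1⇒gr=1,Rb=0  c=15⇒Cb=1,th=3,odd=1
L=1*4+3=7  i=1*4+0*2+1=5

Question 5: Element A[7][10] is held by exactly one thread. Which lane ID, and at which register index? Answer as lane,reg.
29,4

r=7→G=7,rhi=0  c=10→chi=1,T=1,p=0
L=7*4+1=29  i=1*4+0*2+0=4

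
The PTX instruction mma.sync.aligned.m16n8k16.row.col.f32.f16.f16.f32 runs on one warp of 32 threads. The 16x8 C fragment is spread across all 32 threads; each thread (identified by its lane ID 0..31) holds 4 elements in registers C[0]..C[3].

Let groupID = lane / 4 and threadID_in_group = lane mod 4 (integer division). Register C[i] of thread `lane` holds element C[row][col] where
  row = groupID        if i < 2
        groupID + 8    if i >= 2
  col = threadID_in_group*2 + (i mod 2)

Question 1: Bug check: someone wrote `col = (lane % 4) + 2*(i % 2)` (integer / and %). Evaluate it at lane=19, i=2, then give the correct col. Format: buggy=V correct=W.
buggy=3 correct=6

`(lane % 4) + 2*(i % 2)`[19,2]⇒3
lane 19: gr=4 (19/4), th=3 (19%4)
i=2: r=4+8=12, c=3*2+0=6
col: 3 vs 6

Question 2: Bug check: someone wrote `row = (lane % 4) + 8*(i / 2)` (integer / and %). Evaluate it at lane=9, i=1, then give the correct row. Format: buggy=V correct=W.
`(lane % 4) + 8*(i / 2)`[9,1]->1
9: gid=2,tid=1
[1] (2+0,1*2+1) = (2,3)
row: 1 vs 2

buggy=1 correct=2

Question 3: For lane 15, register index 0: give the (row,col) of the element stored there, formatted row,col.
L=15⇒gr=15>>2=3, th=15&3=3
[0]⇒row 3+0=3  col 3·2+0=6

3,6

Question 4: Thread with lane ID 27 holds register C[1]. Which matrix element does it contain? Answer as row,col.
lane 27: gid=6 (27/4), tid=3 (27%4)
i=1: r=6+0=6, c=3*2+1=7

6,7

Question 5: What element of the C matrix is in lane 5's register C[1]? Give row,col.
5: gr=1,th=1
[1] (1+0,1*2+1) = (1,3)

1,3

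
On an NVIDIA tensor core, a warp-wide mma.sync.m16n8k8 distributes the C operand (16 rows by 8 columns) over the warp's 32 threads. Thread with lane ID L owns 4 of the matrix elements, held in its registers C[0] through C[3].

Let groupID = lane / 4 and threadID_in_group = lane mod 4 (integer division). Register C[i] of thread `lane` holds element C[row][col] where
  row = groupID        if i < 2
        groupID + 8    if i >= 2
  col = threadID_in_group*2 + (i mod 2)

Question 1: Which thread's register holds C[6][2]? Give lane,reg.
25,0

r:6=>grp=6,rB=0  c:2=>tig=1,lo=0
L=6*4+1=25  i=0*2+0=0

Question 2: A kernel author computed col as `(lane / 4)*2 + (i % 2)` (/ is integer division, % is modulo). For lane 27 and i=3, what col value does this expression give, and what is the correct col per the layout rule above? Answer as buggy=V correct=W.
buggy=13 correct=7

`(lane / 4)*2 + (i % 2)`[27,3]->13
27: g=6,t=3
[3] (6+8,3*2+1) = (14,7)
col: 13 vs 7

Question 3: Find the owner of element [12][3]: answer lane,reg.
17,3

r=12→G=4,rhi=1  c=3→T=1,p=1
L=4*4+1=17  i=1*2+1=3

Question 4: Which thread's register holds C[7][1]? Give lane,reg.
28,1

r=7⇒gr=7,Rb=0  c=1⇒th=0,odd=1
L=7*4+0=28  i=0*2+1=1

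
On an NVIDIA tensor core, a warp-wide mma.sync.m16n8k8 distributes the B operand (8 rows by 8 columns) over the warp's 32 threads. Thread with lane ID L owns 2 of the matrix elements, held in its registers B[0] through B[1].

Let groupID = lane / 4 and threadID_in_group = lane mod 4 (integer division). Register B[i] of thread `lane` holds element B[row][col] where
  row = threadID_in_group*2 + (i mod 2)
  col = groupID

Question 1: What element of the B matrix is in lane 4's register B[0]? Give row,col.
L=4⇒gr=4>>2=1, th=4&3=0
[0]⇒row 0·2+0=0  col gr=1

0,1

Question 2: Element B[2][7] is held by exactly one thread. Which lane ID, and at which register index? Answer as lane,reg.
c=7→G=7  r=2→T=1,p=0
L=7*4+1=29  i=0=0

29,0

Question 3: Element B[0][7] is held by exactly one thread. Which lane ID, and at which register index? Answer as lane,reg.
c: 7->gid=7  r: 0->tid=0,i&1=0
L=7*4+0=28  i=0=0

28,0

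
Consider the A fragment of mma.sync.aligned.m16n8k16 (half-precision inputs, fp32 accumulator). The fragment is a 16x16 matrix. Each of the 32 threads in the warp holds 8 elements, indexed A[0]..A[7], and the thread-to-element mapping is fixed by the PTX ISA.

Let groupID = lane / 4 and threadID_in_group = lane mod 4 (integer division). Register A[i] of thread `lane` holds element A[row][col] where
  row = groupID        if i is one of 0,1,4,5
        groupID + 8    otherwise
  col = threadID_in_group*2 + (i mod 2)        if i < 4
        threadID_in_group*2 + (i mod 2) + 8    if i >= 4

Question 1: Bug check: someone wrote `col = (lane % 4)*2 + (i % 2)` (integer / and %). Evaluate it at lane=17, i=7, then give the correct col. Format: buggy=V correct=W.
`(lane % 4)*2 + (i % 2)`[17,7]->3
L=17->g=17>>2=4, t=17&3=1
[7]->row 4+8=12  col 1·2+1+8=11
col: 3 vs 11

buggy=3 correct=11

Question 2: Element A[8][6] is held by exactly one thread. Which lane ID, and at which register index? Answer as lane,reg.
r=8→G=0,rhi=1  c=6→chi=0,T=3,p=0
L=0*4+3=3  i=0*4+1*2+0=2

3,2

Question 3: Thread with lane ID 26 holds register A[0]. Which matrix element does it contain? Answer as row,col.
6,4

lane 26->26/4=6, 26 mod 4=2
i=0  r:6+0->6  c:2·2+0+0->4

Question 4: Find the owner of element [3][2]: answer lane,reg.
r:3=>grp=3,rB=0  c:2=>cB=0,tig=1,lo=0
L=3*4+1=13  i=0*4+0*2+0=0

13,0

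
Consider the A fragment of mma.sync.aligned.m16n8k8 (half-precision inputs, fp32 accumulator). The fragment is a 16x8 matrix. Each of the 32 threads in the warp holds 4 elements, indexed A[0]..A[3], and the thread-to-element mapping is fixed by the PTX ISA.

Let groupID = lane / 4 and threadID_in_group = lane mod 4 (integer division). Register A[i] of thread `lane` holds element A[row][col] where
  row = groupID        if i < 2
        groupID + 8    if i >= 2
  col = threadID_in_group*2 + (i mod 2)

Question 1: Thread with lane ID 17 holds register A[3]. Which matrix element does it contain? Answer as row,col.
lane 17: gr=4 (17/4), th=1 (17%4)
i=3: r=4+8=12, c=1*2+1=3

12,3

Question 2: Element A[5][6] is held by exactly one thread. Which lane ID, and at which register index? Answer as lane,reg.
23,0

r=5→G=5,rhi=0  c=6→T=3,p=0
L=5*4+3=23  i=0*2+0=0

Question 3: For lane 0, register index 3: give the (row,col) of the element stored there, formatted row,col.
8,1

lane 0->0/4=0, 0 mod 4=0
i=3  r:0+8->8  c:2·0+1->1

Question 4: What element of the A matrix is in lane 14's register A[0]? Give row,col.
3,4

lane 14: gid=3 (14/4), tid=2 (14%4)
i=0: r=3+0=3, c=2*2+0=4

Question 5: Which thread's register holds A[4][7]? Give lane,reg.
r=4⇒gr=4,Rb=0  c=7⇒th=3,odd=1
L=4*4+3=19  i=0*2+1=1

19,1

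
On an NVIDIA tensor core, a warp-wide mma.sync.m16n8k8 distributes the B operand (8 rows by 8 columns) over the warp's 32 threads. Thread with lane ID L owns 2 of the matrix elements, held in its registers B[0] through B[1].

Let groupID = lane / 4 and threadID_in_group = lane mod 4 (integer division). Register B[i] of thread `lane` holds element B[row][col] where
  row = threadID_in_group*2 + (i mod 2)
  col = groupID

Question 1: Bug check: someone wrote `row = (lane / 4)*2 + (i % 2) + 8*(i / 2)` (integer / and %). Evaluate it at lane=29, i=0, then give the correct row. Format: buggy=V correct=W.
`(lane / 4)*2 + (i % 2) + 8*(i / 2)`[29,0]⇒14
29: gr=7,th=1
[0] (1*2+0,7) = (2,7)
row: 14 vs 2

buggy=14 correct=2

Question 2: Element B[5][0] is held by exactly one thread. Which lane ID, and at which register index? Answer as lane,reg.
c=0⇒gr=0  r=5⇒th=2,odd=1
L=0*4+2=2  i=1=1

2,1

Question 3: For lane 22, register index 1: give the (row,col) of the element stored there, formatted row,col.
5,5

22: G=5,T=2
[1] (2*2+1,5) = (5,5)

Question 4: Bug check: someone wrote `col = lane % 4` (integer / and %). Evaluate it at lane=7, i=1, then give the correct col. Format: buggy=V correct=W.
buggy=3 correct=1

`lane % 4`[7,1]=>3
lane 7: grp=1 (7/4), tig=3 (7%4)
i=1: r=3*2+1=7, c=grp=1
col: 3 vs 1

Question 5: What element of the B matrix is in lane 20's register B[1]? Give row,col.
lane 20⇒20/4=5, 20 mod 4=0
i=1  r:2·0+1⇒1  c:5

1,5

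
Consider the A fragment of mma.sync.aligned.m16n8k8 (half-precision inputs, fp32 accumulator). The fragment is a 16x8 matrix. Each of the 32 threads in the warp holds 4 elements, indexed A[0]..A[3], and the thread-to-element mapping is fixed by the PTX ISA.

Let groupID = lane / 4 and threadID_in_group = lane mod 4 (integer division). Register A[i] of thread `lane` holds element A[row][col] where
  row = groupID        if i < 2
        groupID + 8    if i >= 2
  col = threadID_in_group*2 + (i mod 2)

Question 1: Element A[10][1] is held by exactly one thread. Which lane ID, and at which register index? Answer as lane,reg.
8,3

r=10⇒gr=2,Rb=1  c=1⇒th=0,odd=1
L=2*4+0=8  i=1*2+1=3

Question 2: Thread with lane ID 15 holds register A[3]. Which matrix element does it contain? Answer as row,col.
11,7

15: G=3,T=3
[3] (3+8,3*2+1) = (11,7)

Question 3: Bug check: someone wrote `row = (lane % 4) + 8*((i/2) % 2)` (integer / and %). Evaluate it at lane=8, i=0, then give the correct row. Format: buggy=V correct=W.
`(lane % 4) + 8*((i/2) % 2)`[8,0]→0
L=8→G=8>>2=2, T=8&3=0
[0]→row 2+0=2  col 0·2+0=0
row: 0 vs 2

buggy=0 correct=2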